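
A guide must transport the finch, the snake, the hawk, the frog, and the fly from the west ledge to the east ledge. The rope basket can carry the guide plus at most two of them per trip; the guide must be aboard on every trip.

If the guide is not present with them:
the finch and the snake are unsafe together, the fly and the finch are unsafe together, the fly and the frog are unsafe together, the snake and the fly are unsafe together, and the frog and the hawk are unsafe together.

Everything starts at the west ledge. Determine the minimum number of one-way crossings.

impossible

Whatever the first load, the items left behind include a forbidden pair without the guide. No opening move is safe, so no plan exists.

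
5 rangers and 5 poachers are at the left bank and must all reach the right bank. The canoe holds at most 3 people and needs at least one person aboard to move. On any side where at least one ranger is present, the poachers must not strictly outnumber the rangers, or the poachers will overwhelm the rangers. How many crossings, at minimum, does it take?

Counting alone: each trip to the right bank takes at most 3 across and each return brings at least 1 back, so after t trips out (and t−1 returns) at most 3t − (t−1) of the 10 are across; that first reaches 10 at t = 5, so at least 9 crossings are needed.
The safety rule pushes this higher. Following every safe sequence of crossings, the most of the 10 that can be at the right bank as the canoe arrives there on crossing 9 is 9 — never all 10.
So no plan with fewer than 11 crossings exists, and this one achieves 11:
1. 2 poachers → the right bank.  (the left bank: 5R 3P; the right bank: 0R 2P)
2. 1 poacher ← the left bank.  (the left bank: 5R 4P; the right bank: 0R 1P)
3. 3 poachers → the right bank.  (the left bank: 5R 1P; the right bank: 0R 4P)
4. 1 poacher ← the left bank.  (the left bank: 5R 2P; the right bank: 0R 3P)
5. 3 rangers → the right bank.  (the left bank: 2R 2P; the right bank: 3R 3P)
6. 1 ranger and 1 poacher ← the left bank.  (the left bank: 3R 3P; the right bank: 2R 2P)
7. 3 rangers → the right bank.  (the left bank: 0R 3P; the right bank: 5R 2P)
8. 1 poacher ← the left bank.  (the left bank: 0R 4P; the right bank: 5R 1P)
9. 2 poachers → the right bank.  (the left bank: 0R 2P; the right bank: 5R 3P)
10. 1 poacher ← the left bank.  (the left bank: 0R 3P; the right bank: 5R 2P)
11. 3 poachers → the right bank.  (the left bank: 0R 0P; the right bank: 5R 5P)

11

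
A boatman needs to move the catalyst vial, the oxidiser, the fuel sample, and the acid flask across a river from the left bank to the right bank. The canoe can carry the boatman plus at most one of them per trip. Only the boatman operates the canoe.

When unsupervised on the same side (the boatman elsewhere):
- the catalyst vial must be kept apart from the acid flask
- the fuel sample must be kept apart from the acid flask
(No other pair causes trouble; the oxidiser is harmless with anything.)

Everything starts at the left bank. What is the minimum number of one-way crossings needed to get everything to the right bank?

9

Counting alone: the boatman can take at most 1 across per trip to the right bank, so moving all 4 needs at least 4 loaded trips out, with a return between consecutive ones — at least 7 crossings.
The safety rule pushes this higher. Following every safe sequence of crossings, the most of the 4 that can be at the right bank as the canoe arrives there on crossing 7 is 3 — never all 4.
So no plan with fewer than 9 crossings exists, and this one achieves 9:
1. Boatman goes to the right bank with the acid flask.  [the left bank: the catalyst vial, the fuel sample, the oxidiser | the right bank: the acid flask]
2. Boatman goes back to the left bank alone.  [the left bank: the catalyst vial, the fuel sample, the oxidiser | the right bank: the acid flask]
3. Boatman goes to the right bank with the catalyst vial.  [the left bank: the fuel sample, the oxidiser | the right bank: the acid flask, the catalyst vial]
4. Boatman goes back to the left bank with the acid flask.  [the left bank: the acid flask, the fuel sample, the oxidiser | the right bank: the catalyst vial]
5. Boatman goes to the right bank with the fuel sample.  [the left bank: the acid flask, the oxidiser | the right bank: the catalyst vial, the fuel sample]
6. Boatman goes back to the left bank alone.  [the left bank: the acid flask, the oxidiser | the right bank: the catalyst vial, the fuel sample]
7. Boatman goes to the right bank with the oxidiser.  [the left bank: the acid flask | the right bank: the catalyst vial, the fuel sample, the oxidiser]
8. Boatman goes back to the left bank alone.  [the left bank: the acid flask | the right bank: the catalyst vial, the fuel sample, the oxidiser]
9. Boatman goes to the right bank with the acid flask.  [the left bank: — | the right bank: the acid flask, the catalyst vial, the fuel sample, the oxidiser]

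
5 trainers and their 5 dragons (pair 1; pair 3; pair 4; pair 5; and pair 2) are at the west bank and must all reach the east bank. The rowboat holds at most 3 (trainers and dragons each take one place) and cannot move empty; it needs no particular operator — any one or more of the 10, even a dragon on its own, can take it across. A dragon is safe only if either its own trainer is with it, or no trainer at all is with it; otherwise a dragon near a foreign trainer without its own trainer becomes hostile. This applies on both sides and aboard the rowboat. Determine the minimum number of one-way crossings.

11

Counting alone: each trip to the east bank takes at most 3 across and each return brings at least 1 back, so after t trips out (and t−1 returns) at most 3t − (t−1) of the 10 are across; that first reaches 10 at t = 5, so at least 9 crossings are needed.
The safety rule pushes this higher. Following every safe sequence of crossings, the most of the 10 that can be at the east bank as the rowboat arrives there on crossing 9 is 9 — never all 10.
So no plan with fewer than 11 crossings exists, and this one achieves 11:
1. dragon 1 and trainer 1 cross → the east bank.
2. trainer 1 crosses ← the west bank.
3. dragon 3, dragon 4, and dragon 5 cross → the east bank.
4. dragon 1 crosses ← the west bank.
5. trainer 3, trainer 4, and trainer 5 cross → the east bank.
6. dragon 3 and trainer 3 cross ← the west bank.
7. trainer 1, trainer 2, and trainer 3 cross → the east bank.
8. dragon 4 crosses ← the west bank.
9. dragon 1 and dragon 3 cross → the east bank.
10. dragon 1 crosses ← the west bank.
11. dragon 1, dragon 2, and dragon 4 cross → the east bank.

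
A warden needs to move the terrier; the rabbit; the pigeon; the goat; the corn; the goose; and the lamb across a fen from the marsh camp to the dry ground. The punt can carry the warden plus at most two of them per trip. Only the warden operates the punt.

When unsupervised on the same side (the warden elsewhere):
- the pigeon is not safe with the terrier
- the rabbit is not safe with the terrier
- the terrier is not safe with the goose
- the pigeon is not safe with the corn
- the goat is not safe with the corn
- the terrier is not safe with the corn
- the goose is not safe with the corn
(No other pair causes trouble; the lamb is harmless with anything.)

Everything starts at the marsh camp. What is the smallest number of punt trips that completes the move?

Counting alone: the warden can take at most 2 across per trip to the dry ground, so moving all 7 needs at least 4 loaded trips out, with a return between consecutive ones — at least 7 crossings.
The safety rule pushes this higher. Following every safe sequence of crossings, the most of the 7 that can be at the dry ground as the punt arrives there on crossings 7, 9 is 5, 6 respectively — never all 7.
So no plan with fewer than 11 crossings exists, and this one achieves 11:
1. Warden goes to the dry ground with the corn and the terrier.  [the marsh camp: the goat, the goose, the lamb, the pigeon, the rabbit | the dry ground: the corn, the terrier]
2. Warden goes back to the marsh camp with the terrier.  [the marsh camp: the goat, the goose, the lamb, the pigeon, the rabbit, the terrier | the dry ground: the corn]
3. Warden goes to the dry ground with the rabbit and the terrier.  [the marsh camp: the goat, the goose, the lamb, the pigeon | the dry ground: the corn, the rabbit, the terrier]
4. Warden goes back to the marsh camp with the terrier.  [the marsh camp: the goat, the goose, the lamb, the pigeon, the terrier | the dry ground: the corn, the rabbit]
5. Warden goes to the dry ground with the lamb and the terrier.  [the marsh camp: the goat, the goose, the pigeon | the dry ground: the corn, the lamb, the rabbit, the terrier]
6. Warden goes back to the marsh camp with the terrier.  [the marsh camp: the goat, the goose, the pigeon, the terrier | the dry ground: the corn, the lamb, the rabbit]
7. Warden goes to the dry ground with the goose and the pigeon.  [the marsh camp: the goat, the terrier | the dry ground: the corn, the goose, the lamb, the pigeon, the rabbit]
8. Warden goes back to the marsh camp with the corn.  [the marsh camp: the corn, the goat, the terrier | the dry ground: the goose, the lamb, the pigeon, the rabbit]
9. Warden goes to the dry ground with the goat and the terrier.  [the marsh camp: the corn | the dry ground: the goat, the goose, the lamb, the pigeon, the rabbit, the terrier]
10. Warden goes back to the marsh camp with the terrier.  [the marsh camp: the corn, the terrier | the dry ground: the goat, the goose, the lamb, the pigeon, the rabbit]
11. Warden goes to the dry ground with the corn and the terrier.  [the marsh camp: — | the dry ground: the corn, the goat, the goose, the lamb, the pigeon, the rabbit, the terrier]

11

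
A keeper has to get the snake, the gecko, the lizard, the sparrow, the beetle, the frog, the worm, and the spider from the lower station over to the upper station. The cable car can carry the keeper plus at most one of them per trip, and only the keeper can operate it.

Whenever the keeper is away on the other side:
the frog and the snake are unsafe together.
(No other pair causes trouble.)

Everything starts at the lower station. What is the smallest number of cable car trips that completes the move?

15

Counting alone: the keeper can take at most 1 across per trip to the upper station, so moving all 8 needs at least 8 loaded trips out, with a return between consecutive ones — at least 15 crossings.
The plan below uses exactly 15 crossings, so it is optimal:
1. Keeper goes to the upper station with the snake.  [the lower station: the beetle, the frog, the gecko, the lizard, the sparrow, the spider, the worm | the upper station: the snake]
2. Keeper goes back to the lower station alone.  [the lower station: the beetle, the frog, the gecko, the lizard, the sparrow, the spider, the worm | the upper station: the snake]
3. Keeper goes to the upper station with the gecko.  [the lower station: the beetle, the frog, the lizard, the sparrow, the spider, the worm | the upper station: the gecko, the snake]
4. Keeper goes back to the lower station alone.  [the lower station: the beetle, the frog, the lizard, the sparrow, the spider, the worm | the upper station: the gecko, the snake]
5. Keeper goes to the upper station with the lizard.  [the lower station: the beetle, the frog, the sparrow, the spider, the worm | the upper station: the gecko, the lizard, the snake]
6. Keeper goes back to the lower station alone.  [the lower station: the beetle, the frog, the sparrow, the spider, the worm | the upper station: the gecko, the lizard, the snake]
7. Keeper goes to the upper station with the sparrow.  [the lower station: the beetle, the frog, the spider, the worm | the upper station: the gecko, the lizard, the snake, the sparrow]
8. Keeper goes back to the lower station alone.  [the lower station: the beetle, the frog, the spider, the worm | the upper station: the gecko, the lizard, the snake, the sparrow]
9. Keeper goes to the upper station with the beetle.  [the lower station: the frog, the spider, the worm | the upper station: the beetle, the gecko, the lizard, the snake, the sparrow]
10. Keeper goes back to the lower station alone.  [the lower station: the frog, the spider, the worm | the upper station: the beetle, the gecko, the lizard, the snake, the sparrow]
11. Keeper goes to the upper station with the worm.  [the lower station: the frog, the spider | the upper station: the beetle, the gecko, the lizard, the snake, the sparrow, the worm]
12. Keeper goes back to the lower station alone.  [the lower station: the frog, the spider | the upper station: the beetle, the gecko, the lizard, the snake, the sparrow, the worm]
13. Keeper goes to the upper station with the spider.  [the lower station: the frog | the upper station: the beetle, the gecko, the lizard, the snake, the sparrow, the spider, the worm]
14. Keeper goes back to the lower station alone.  [the lower station: the frog | the upper station: the beetle, the gecko, the lizard, the snake, the sparrow, the spider, the worm]
15. Keeper goes to the upper station with the frog.  [the lower station: — | the upper station: the beetle, the frog, the gecko, the lizard, the snake, the sparrow, the spider, the worm]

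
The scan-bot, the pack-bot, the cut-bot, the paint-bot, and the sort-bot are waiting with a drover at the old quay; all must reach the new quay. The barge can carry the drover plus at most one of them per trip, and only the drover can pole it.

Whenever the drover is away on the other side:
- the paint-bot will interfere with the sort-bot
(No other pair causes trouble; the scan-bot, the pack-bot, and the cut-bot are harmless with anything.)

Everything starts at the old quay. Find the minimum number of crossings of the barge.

Counting alone: the drover can take at most 1 across per trip to the new quay, so moving all 5 needs at least 5 loaded trips out, with a return between consecutive ones — at least 9 crossings.
The plan below uses exactly 9 crossings, so it is optimal:
1. Drover goes to the new quay with the paint-bot.  [the old quay: the cut-bot, the pack-bot, the scan-bot, the sort-bot | the new quay: the paint-bot]
2. Drover goes back to the old quay alone.  [the old quay: the cut-bot, the pack-bot, the scan-bot, the sort-bot | the new quay: the paint-bot]
3. Drover goes to the new quay with the scan-bot.  [the old quay: the cut-bot, the pack-bot, the sort-bot | the new quay: the paint-bot, the scan-bot]
4. Drover goes back to the old quay alone.  [the old quay: the cut-bot, the pack-bot, the sort-bot | the new quay: the paint-bot, the scan-bot]
5. Drover goes to the new quay with the pack-bot.  [the old quay: the cut-bot, the sort-bot | the new quay: the pack-bot, the paint-bot, the scan-bot]
6. Drover goes back to the old quay alone.  [the old quay: the cut-bot, the sort-bot | the new quay: the pack-bot, the paint-bot, the scan-bot]
7. Drover goes to the new quay with the cut-bot.  [the old quay: the sort-bot | the new quay: the cut-bot, the pack-bot, the paint-bot, the scan-bot]
8. Drover goes back to the old quay alone.  [the old quay: the sort-bot | the new quay: the cut-bot, the pack-bot, the paint-bot, the scan-bot]
9. Drover goes to the new quay with the sort-bot.  [the old quay: — | the new quay: the cut-bot, the pack-bot, the paint-bot, the scan-bot, the sort-bot]

9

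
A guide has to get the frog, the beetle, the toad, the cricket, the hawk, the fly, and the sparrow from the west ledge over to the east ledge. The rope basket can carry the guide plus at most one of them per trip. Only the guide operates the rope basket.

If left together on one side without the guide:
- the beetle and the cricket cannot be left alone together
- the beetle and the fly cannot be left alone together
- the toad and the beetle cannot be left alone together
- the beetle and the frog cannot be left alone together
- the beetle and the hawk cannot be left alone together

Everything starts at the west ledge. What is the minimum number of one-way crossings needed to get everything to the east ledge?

impossible

Following every safe sequence of crossings from the start, the most of the 7 that can be at the east ledge as the rope basket arrives there on crossings 1, 3, 5 is 1, 2, 3 respectively; the best ever achieved is 3 of 7.
From crossing 7 on, no configuration arises that was not already reachable earlier: only 26 distinct safe configurations (who is on which side, and where the rope basket is) can ever be reached, none of them has everyone across, and every continuation just revisits them. So no valid plan exists.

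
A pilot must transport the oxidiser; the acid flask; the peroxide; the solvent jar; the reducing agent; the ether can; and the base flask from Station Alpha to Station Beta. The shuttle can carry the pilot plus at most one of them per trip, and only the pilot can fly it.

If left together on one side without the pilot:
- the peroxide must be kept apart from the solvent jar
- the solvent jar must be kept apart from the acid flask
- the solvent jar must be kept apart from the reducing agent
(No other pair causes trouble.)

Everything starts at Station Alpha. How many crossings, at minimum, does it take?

Following every safe sequence of crossings from the start, the most of the 7 that can be at Station Beta as the shuttle arrives there on crossings 1, 3, 5, 7, 9 is 1, 2, 3, 4, 5 respectively; the best ever achieved is 5 of 7.
From crossing 11 on, no configuration arises that was not already reachable earlier: only 72 distinct safe configurations (who is on which side, and where the shuttle is) can ever be reached, none of them has everyone across, and every continuation just revisits them. So no valid plan exists.

impossible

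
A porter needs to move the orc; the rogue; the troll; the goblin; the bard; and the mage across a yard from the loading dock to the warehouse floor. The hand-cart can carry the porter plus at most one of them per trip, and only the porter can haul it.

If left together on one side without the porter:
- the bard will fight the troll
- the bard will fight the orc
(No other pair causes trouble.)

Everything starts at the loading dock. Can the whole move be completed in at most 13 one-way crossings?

Yes

Yes — this plan uses 13 crossings (≤ 13):
1. Porter goes to the warehouse floor with the bard.  [the loading dock: the goblin, the mage, the orc, the rogue, the troll | the warehouse floor: the bard]
2. Porter goes back to the loading dock alone.  [the loading dock: the goblin, the mage, the orc, the rogue, the troll | the warehouse floor: the bard]
3. Porter goes to the warehouse floor with the orc.  [the loading dock: the goblin, the mage, the rogue, the troll | the warehouse floor: the bard, the orc]
4. Porter goes back to the loading dock with the bard.  [the loading dock: the bard, the goblin, the mage, the rogue, the troll | the warehouse floor: the orc]
5. Porter goes to the warehouse floor with the troll.  [the loading dock: the bard, the goblin, the mage, the rogue | the warehouse floor: the orc, the troll]
6. Porter goes back to the loading dock alone.  [the loading dock: the bard, the goblin, the mage, the rogue | the warehouse floor: the orc, the troll]
7. Porter goes to the warehouse floor with the rogue.  [the loading dock: the bard, the goblin, the mage | the warehouse floor: the orc, the rogue, the troll]
8. Porter goes back to the loading dock alone.  [the loading dock: the bard, the goblin, the mage | the warehouse floor: the orc, the rogue, the troll]
9. Porter goes to the warehouse floor with the goblin.  [the loading dock: the bard, the mage | the warehouse floor: the goblin, the orc, the rogue, the troll]
10. Porter goes back to the loading dock alone.  [the loading dock: the bard, the mage | the warehouse floor: the goblin, the orc, the rogue, the troll]
11. Porter goes to the warehouse floor with the mage.  [the loading dock: the bard | the warehouse floor: the goblin, the mage, the orc, the rogue, the troll]
12. Porter goes back to the loading dock alone.  [the loading dock: the bard | the warehouse floor: the goblin, the mage, the orc, the rogue, the troll]
13. Porter goes to the warehouse floor with the bard.  [the loading dock: — | the warehouse floor: the bard, the goblin, the mage, the orc, the rogue, the troll]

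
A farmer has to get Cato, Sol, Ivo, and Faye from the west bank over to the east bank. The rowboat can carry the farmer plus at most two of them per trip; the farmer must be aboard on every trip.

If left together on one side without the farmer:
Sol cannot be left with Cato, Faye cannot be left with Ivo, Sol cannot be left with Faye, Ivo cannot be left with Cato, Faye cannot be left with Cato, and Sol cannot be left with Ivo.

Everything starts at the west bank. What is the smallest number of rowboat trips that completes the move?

impossible

Whatever the first load, the items left behind include a forbidden pair without the farmer. No opening move is safe, so no plan exists.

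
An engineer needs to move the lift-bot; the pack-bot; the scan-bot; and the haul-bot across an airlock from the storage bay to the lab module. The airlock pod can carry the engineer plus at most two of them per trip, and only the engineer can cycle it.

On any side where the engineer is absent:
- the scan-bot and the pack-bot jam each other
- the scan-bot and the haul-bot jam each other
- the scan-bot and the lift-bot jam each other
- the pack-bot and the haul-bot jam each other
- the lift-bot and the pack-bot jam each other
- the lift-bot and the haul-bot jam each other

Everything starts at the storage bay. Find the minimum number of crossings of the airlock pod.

impossible

Whatever the first load, the items left behind include a forbidden pair without the engineer. No opening move is safe, so no plan exists.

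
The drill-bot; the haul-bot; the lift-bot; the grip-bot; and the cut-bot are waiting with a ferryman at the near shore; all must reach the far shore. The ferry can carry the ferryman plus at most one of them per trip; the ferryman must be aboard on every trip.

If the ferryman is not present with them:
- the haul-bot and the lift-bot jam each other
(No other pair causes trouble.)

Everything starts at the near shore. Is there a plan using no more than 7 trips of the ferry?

Counting alone: the ferryman can take at most 1 across per trip to the far shore, so moving all 5 needs at least 5 loaded trips out, with a return between consecutive ones — at least 9 crossings.
Since 7 < 9, 7 crossings cannot be enough. (The shortest complete plan in fact takes 9:)
1. Ferryman goes to the far shore with the haul-bot.
2. Ferryman goes back to the near shore alone.
3. Ferryman goes to the far shore with the drill-bot.
4. Ferryman goes back to the near shore alone.
5. Ferryman goes to the far shore with the grip-bot.
6. Ferryman goes back to the near shore alone.
7. Ferryman goes to the far shore with the cut-bot.
8. Ferryman goes back to the near shore alone.
9. Ferryman goes to the far shore with the lift-bot.

No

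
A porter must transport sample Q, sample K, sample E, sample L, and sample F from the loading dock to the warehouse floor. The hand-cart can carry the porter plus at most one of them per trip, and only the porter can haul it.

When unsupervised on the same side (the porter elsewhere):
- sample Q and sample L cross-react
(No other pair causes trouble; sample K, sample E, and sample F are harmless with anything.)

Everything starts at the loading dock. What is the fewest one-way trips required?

Counting alone: the porter can take at most 1 across per trip to the warehouse floor, so moving all 5 needs at least 5 loaded trips out, with a return between consecutive ones — at least 9 crossings.
The plan below uses exactly 9 crossings, so it is optimal:
1. Porter goes to the warehouse floor with sample Q.
2. Porter goes back to the loading dock alone.
3. Porter goes to the warehouse floor with sample K.
4. Porter goes back to the loading dock alone.
5. Porter goes to the warehouse floor with sample E.
6. Porter goes back to the loading dock alone.
7. Porter goes to the warehouse floor with sample F.
8. Porter goes back to the loading dock alone.
9. Porter goes to the warehouse floor with sample L.

9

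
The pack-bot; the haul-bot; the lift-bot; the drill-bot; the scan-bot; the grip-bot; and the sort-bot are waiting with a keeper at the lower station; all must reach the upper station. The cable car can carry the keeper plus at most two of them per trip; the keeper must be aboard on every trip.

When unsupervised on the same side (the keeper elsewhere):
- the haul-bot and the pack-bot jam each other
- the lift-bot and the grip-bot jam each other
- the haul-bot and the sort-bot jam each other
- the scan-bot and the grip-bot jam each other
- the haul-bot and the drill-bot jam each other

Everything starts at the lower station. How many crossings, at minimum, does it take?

Counting alone: the keeper can take at most 2 across per trip to the upper station, so moving all 7 needs at least 4 loaded trips out, with a return between consecutive ones — at least 7 crossings.
The safety rule pushes this higher. Following every safe sequence of crossings, the most of the 7 that can be at the upper station as the cable car arrives there on crossing 7 is 6 — never all 7.
So no plan with fewer than 9 crossings exists, and this one achieves 9:
1. Keeper goes to the upper station with the grip-bot and the haul-bot.
2. Keeper goes back to the lower station alone.
3. Keeper goes to the upper station with the pack-bot.
4. Keeper goes back to the lower station with the haul-bot.
5. Keeper goes to the upper station with the drill-bot and the sort-bot.
6. Keeper goes back to the lower station alone.
7. Keeper goes to the upper station with the lift-bot and the scan-bot.
8. Keeper goes back to the lower station with the grip-bot.
9. Keeper goes to the upper station with the grip-bot and the haul-bot.

9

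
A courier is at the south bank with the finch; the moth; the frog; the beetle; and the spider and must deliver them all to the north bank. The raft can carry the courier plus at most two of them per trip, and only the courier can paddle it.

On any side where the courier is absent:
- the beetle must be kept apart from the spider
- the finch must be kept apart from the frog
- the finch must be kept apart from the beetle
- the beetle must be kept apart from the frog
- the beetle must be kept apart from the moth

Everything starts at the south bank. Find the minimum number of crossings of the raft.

7

Counting alone: the courier can take at most 2 across per trip to the north bank, so moving all 5 needs at least 3 loaded trips out, with a return between consecutive ones — at least 5 crossings.
The safety rule pushes this higher. Following every safe sequence of crossings, the most of the 5 that can be at the north bank as the raft arrives there on crossing 5 is 4 — never all 5.
So no plan with fewer than 7 crossings exists, and this one achieves 7:
1. Courier goes to the north bank with the beetle and the finch.  [the south bank: the frog, the moth, the spider | the north bank: the beetle, the finch]
2. Courier goes back to the south bank with the finch.  [the south bank: the finch, the frog, the moth, the spider | the north bank: the beetle]
3. Courier goes to the north bank with the finch and the moth.  [the south bank: the frog, the spider | the north bank: the beetle, the finch, the moth]
4. Courier goes back to the south bank with the beetle.  [the south bank: the beetle, the frog, the spider | the north bank: the finch, the moth]
5. Courier goes to the north bank with the frog and the spider.  [the south bank: the beetle | the north bank: the finch, the frog, the moth, the spider]
6. Courier goes back to the south bank with the finch.  [the south bank: the beetle, the finch | the north bank: the frog, the moth, the spider]
7. Courier goes to the north bank with the beetle and the finch.  [the south bank: — | the north bank: the beetle, the finch, the frog, the moth, the spider]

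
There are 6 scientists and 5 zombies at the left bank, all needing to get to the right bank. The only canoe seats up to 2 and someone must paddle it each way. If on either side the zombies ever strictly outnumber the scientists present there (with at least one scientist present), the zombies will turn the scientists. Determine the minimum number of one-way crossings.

19

Counting alone: each trip to the right bank takes at most 2 across and each return brings at least 1 back, so after t trips out (and t−1 returns) at most 2t − (t−1) of the 11 are across; that first reaches 11 at t = 10, so at least 19 crossings are needed.
The plan below uses exactly 19 crossings, so it is optimal:
1. 2 zombies → the right bank.  (the left bank: 6S 3Z; the right bank: 0S 2Z)
2. 1 zombie ← the left bank.  (the left bank: 6S 4Z; the right bank: 0S 1Z)
3. 2 zombies → the right bank.  (the left bank: 6S 2Z; the right bank: 0S 3Z)
4. 1 zombie ← the left bank.  (the left bank: 6S 3Z; the right bank: 0S 2Z)
5. 2 scientists → the right bank.  (the left bank: 4S 3Z; the right bank: 2S 2Z)
6. 1 zombie ← the left bank.  (the left bank: 4S 4Z; the right bank: 2S 1Z)
7. 1 scientist and 1 zombie → the right bank.  (the left bank: 3S 3Z; the right bank: 3S 2Z)
8. 1 scientist ← the left bank.  (the left bank: 4S 3Z; the right bank: 2S 2Z)
9. 1 scientist and 1 zombie → the right bank.  (the left bank: 3S 2Z; the right bank: 3S 3Z)
10. 1 zombie ← the left bank.  (the left bank: 3S 3Z; the right bank: 3S 2Z)
11. 1 scientist and 1 zombie → the right bank.  (the left bank: 2S 2Z; the right bank: 4S 3Z)
12. 1 scientist ← the left bank.  (the left bank: 3S 2Z; the right bank: 3S 3Z)
13. 1 scientist and 1 zombie → the right bank.  (the left bank: 2S 1Z; the right bank: 4S 4Z)
14. 1 zombie ← the left bank.  (the left bank: 2S 2Z; the right bank: 4S 3Z)
15. 1 scientist and 1 zombie → the right bank.  (the left bank: 1S 1Z; the right bank: 5S 4Z)
16. 1 scientist ← the left bank.  (the left bank: 2S 1Z; the right bank: 4S 4Z)
17. 1 scientist and 1 zombie → the right bank.  (the left bank: 1S 0Z; the right bank: 5S 5Z)
18. 1 zombie ← the left bank.  (the left bank: 1S 1Z; the right bank: 5S 4Z)
19. 1 scientist and 1 zombie → the right bank.  (the left bank: 0S 0Z; the right bank: 6S 5Z)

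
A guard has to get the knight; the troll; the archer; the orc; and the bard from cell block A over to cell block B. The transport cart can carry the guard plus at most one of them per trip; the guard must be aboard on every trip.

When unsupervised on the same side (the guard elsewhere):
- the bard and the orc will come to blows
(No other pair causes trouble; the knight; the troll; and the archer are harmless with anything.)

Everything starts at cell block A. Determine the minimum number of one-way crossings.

9

Counting alone: the guard can take at most 1 across per trip to cell block B, so moving all 5 needs at least 5 loaded trips out, with a return between consecutive ones — at least 9 crossings.
The plan below uses exactly 9 crossings, so it is optimal:
1. Guard goes to cell block B with the orc.
2. Guard goes back to cell block A alone.
3. Guard goes to cell block B with the knight.
4. Guard goes back to cell block A alone.
5. Guard goes to cell block B with the troll.
6. Guard goes back to cell block A alone.
7. Guard goes to cell block B with the archer.
8. Guard goes back to cell block A alone.
9. Guard goes to cell block B with the bard.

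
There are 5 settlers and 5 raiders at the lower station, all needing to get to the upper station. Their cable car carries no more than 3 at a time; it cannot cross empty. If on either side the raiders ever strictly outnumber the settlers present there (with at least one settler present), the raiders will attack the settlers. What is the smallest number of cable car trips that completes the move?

11

Counting alone: each trip to the upper station takes at most 3 across and each return brings at least 1 back, so after t trips out (and t−1 returns) at most 3t − (t−1) of the 10 are across; that first reaches 10 at t = 5, so at least 9 crossings are needed.
The safety rule pushes this higher. Following every safe sequence of crossings, the most of the 10 that can be at the upper station as the cable car arrives there on crossing 9 is 9 — never all 10.
So no plan with fewer than 11 crossings exists, and this one achieves 11:
1. 2 raiders → the upper station.  (the lower station: 5S 3R; the upper station: 0S 2R)
2. 1 raider ← the lower station.  (the lower station: 5S 4R; the upper station: 0S 1R)
3. 3 raiders → the upper station.  (the lower station: 5S 1R; the upper station: 0S 4R)
4. 1 raider ← the lower station.  (the lower station: 5S 2R; the upper station: 0S 3R)
5. 3 settlers → the upper station.  (the lower station: 2S 2R; the upper station: 3S 3R)
6. 1 settler and 1 raider ← the lower station.  (the lower station: 3S 3R; the upper station: 2S 2R)
7. 3 settlers → the upper station.  (the lower station: 0S 3R; the upper station: 5S 2R)
8. 1 raider ← the lower station.  (the lower station: 0S 4R; the upper station: 5S 1R)
9. 2 raiders → the upper station.  (the lower station: 0S 2R; the upper station: 5S 3R)
10. 1 raider ← the lower station.  (the lower station: 0S 3R; the upper station: 5S 2R)
11. 3 raiders → the upper station.  (the lower station: 0S 0R; the upper station: 5S 5R)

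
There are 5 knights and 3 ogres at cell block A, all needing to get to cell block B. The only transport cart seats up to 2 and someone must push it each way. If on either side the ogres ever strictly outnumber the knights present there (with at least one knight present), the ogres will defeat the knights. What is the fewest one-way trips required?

13

Counting alone: each trip to cell block B takes at most 2 across and each return brings at least 1 back, so after t trips out (and t−1 returns) at most 2t − (t−1) of the 8 are across; that first reaches 8 at t = 7, so at least 13 crossings are needed.
The plan below uses exactly 13 crossings, so it is optimal:
1. 2 ogres → cell block B.  (cell block A: 5K 1O; cell block B: 0K 2O)
2. 1 ogre ← cell block A.  (cell block A: 5K 2O; cell block B: 0K 1O)
3. 2 ogres → cell block B.  (cell block A: 5K 0O; cell block B: 0K 3O)
4. 1 ogre ← cell block A.  (cell block A: 5K 1O; cell block B: 0K 2O)
5. 2 knights → cell block B.  (cell block A: 3K 1O; cell block B: 2K 2O)
6. 1 ogre ← cell block A.  (cell block A: 3K 2O; cell block B: 2K 1O)
7. 1 knight and 1 ogre → cell block B.  (cell block A: 2K 1O; cell block B: 3K 2O)
8. 1 ogre ← cell block A.  (cell block A: 2K 2O; cell block B: 3K 1O)
9. 2 ogres → cell block B.  (cell block A: 2K 0O; cell block B: 3K 3O)
10. 1 ogre ← cell block A.  (cell block A: 2K 1O; cell block B: 3K 2O)
11. 1 knight and 1 ogre → cell block B.  (cell block A: 1K 0O; cell block B: 4K 3O)
12. 1 ogre ← cell block A.  (cell block A: 1K 1O; cell block B: 4K 2O)
13. 1 knight and 1 ogre → cell block B.  (cell block A: 0K 0O; cell block B: 5K 3O)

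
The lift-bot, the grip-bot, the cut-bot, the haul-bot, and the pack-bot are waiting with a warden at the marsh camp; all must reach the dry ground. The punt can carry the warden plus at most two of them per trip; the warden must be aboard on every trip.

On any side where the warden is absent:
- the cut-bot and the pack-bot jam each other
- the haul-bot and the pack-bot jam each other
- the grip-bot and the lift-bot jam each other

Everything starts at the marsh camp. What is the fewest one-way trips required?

Counting alone: the warden can take at most 2 across per trip to the dry ground, so moving all 5 needs at least 3 loaded trips out, with a return between consecutive ones — at least 5 crossings.
The plan below uses exactly 5 crossings, so it is optimal:
1. Warden goes to the dry ground with the lift-bot and the pack-bot.  [the marsh camp: the cut-bot, the grip-bot, the haul-bot | the dry ground: the lift-bot, the pack-bot]
2. Warden goes back to the marsh camp alone.  [the marsh camp: the cut-bot, the grip-bot, the haul-bot | the dry ground: the lift-bot, the pack-bot]
3. Warden goes to the dry ground with the cut-bot and the haul-bot.  [the marsh camp: the grip-bot | the dry ground: the cut-bot, the haul-bot, the lift-bot, the pack-bot]
4. Warden goes back to the marsh camp with the pack-bot.  [the marsh camp: the grip-bot, the pack-bot | the dry ground: the cut-bot, the haul-bot, the lift-bot]
5. Warden goes to the dry ground with the grip-bot and the pack-bot.  [the marsh camp: — | the dry ground: the cut-bot, the grip-bot, the haul-bot, the lift-bot, the pack-bot]

5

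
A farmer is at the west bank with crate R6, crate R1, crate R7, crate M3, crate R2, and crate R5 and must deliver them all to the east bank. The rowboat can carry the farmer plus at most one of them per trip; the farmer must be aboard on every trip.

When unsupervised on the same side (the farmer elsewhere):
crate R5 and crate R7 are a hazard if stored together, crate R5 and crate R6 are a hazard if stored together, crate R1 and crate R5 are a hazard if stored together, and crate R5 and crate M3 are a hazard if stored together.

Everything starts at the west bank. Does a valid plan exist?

No

Following every safe sequence of crossings from the start, the most of the 6 that can be at the east bank as the rowboat arrives there on crossings 1, 3, 5 is 1, 2, 3 respectively; the best ever achieved is 3 of 6.
From crossing 7 on, no configuration arises that was not already reachable earlier: only 22 distinct safe configurations (who is on which side, and where the rowboat is) can ever be reached, none of them has everyone across, and every continuation just revisits them. So no valid plan exists.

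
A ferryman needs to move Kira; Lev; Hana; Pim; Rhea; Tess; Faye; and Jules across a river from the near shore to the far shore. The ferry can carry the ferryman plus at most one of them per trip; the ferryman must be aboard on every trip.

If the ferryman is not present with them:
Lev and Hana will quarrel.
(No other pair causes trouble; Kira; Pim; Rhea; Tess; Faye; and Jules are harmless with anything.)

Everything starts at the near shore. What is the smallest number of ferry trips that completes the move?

Counting alone: the ferryman can take at most 1 across per trip to the far shore, so moving all 8 needs at least 8 loaded trips out, with a return between consecutive ones — at least 15 crossings.
The plan below uses exactly 15 crossings, so it is optimal:
1. Ferryman goes to the far shore with Lev.
2. Ferryman goes back to the near shore alone.
3. Ferryman goes to the far shore with Kira.
4. Ferryman goes back to the near shore alone.
5. Ferryman goes to the far shore with Pim.
6. Ferryman goes back to the near shore alone.
7. Ferryman goes to the far shore with Rhea.
8. Ferryman goes back to the near shore alone.
9. Ferryman goes to the far shore with Tess.
10. Ferryman goes back to the near shore alone.
11. Ferryman goes to the far shore with Faye.
12. Ferryman goes back to the near shore alone.
13. Ferryman goes to the far shore with Jules.
14. Ferryman goes back to the near shore alone.
15. Ferryman goes to the far shore with Hana.

15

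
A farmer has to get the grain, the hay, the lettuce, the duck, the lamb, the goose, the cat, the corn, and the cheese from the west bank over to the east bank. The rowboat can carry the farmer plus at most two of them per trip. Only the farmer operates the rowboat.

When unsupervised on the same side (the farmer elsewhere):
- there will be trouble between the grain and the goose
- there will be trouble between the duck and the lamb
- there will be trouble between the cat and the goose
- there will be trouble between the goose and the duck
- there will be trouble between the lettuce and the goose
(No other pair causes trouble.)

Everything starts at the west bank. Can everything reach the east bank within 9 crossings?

No

Counting alone: the farmer can take at most 2 across per trip to the east bank, so moving all 9 needs at least 5 loaded trips out, with a return between consecutive ones — at least 9 crossings.
The safety rule pushes this higher. Following every safe sequence of crossings, the most of the 9 that can be at the east bank as the rowboat arrives there on crossing 9 is 8 — never all 9.
So the move cannot be finished within 9 crossings. (The shortest complete plan takes 11:)
1. Farmer goes to the east bank with the duck and the goose.
2. Farmer goes back to the west bank with the duck.
3. Farmer goes to the east bank with the duck and the grain.
4. Farmer goes back to the west bank with the goose.
5. Farmer goes to the east bank with the goose and the hay.
6. Farmer goes back to the west bank with the goose.
7. Farmer goes to the east bank with the cat and the lettuce.
8. Farmer goes back to the west bank alone.
9. Farmer goes to the east bank with the cheese and the corn.
10. Farmer goes back to the west bank alone.
11. Farmer goes to the east bank with the goose and the lamb.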